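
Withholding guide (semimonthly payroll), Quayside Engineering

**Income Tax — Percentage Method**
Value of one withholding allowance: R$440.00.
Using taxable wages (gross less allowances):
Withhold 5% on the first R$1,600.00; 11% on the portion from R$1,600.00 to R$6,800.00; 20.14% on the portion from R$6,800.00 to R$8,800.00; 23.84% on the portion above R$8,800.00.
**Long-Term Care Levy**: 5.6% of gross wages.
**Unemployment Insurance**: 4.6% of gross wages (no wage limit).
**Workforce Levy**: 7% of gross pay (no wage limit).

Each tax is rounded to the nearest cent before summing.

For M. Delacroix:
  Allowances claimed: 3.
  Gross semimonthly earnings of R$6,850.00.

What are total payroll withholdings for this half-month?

Income Tax: taxable = R$6,850.00 − 3×R$440.00 = R$5,530.00
  R$80.00 + 11% × (R$5,530.00 − R$1,600.00) = R$80.00 + 11% × R$3,930.00 = R$512.30
Long-Term Care Levy: 5.6% × R$6,850.00 = R$383.60
Unemployment Insurance: 4.6% × R$6,850.00 = R$315.10
Workforce Levy: 7% × R$6,850.00 = R$479.50
Total: R$512.30 + R$383.60 + R$315.10 + R$479.50 = R$1,690.50

R$1,690.50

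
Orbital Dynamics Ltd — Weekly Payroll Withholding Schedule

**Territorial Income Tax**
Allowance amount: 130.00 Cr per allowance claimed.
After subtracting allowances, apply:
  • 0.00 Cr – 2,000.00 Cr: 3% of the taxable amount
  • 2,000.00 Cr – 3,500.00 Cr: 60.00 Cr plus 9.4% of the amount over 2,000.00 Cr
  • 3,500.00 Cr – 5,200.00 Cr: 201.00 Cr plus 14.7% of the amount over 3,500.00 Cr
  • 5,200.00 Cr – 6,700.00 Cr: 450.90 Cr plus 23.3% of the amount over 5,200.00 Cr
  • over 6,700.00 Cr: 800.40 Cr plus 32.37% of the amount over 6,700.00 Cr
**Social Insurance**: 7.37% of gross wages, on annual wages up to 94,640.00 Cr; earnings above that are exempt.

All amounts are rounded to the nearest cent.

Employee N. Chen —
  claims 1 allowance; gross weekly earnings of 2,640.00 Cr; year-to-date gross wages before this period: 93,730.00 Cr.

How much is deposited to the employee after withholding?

Territorial Income Tax: taxable = 2,640.00 Cr − 1×130.00 Cr = 2,510.00 Cr
  60.00 Cr + 9.4% × (2,510.00 Cr − 2,000.00 Cr) = 60.00 Cr + 9.4% × 510.00 Cr = 107.94 Cr
Social Insurance: cap 94,640.00 Cr − YTD 93,730.00 Cr = 910.00 Cr subject; 7.37% × 910.00 Cr = 67.07 Cr
Total withheld: 107.94 Cr + 67.07 Cr = 175.01 Cr
Net pay: 2,640.00 Cr − 175.01 Cr = 2,464.99 Cr

2,464.99 Cr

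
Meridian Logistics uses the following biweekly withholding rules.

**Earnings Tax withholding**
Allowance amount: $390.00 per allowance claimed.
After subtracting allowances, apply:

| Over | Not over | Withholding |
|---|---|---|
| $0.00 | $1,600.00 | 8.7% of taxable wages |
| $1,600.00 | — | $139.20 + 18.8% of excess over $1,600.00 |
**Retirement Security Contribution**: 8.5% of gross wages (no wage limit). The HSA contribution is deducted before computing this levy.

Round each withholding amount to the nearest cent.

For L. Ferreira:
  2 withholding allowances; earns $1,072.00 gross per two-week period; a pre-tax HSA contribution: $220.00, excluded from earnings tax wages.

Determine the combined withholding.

Earnings Tax: taxable = $1,072.00 − $220.00 − 2×$390.00 = $72.00
  8.7% × $72.00 = $6.26
Retirement Security Contribution: 8.5% × $852.00 = $72.42
Total: $6.26 + $72.42 = $78.68

$78.68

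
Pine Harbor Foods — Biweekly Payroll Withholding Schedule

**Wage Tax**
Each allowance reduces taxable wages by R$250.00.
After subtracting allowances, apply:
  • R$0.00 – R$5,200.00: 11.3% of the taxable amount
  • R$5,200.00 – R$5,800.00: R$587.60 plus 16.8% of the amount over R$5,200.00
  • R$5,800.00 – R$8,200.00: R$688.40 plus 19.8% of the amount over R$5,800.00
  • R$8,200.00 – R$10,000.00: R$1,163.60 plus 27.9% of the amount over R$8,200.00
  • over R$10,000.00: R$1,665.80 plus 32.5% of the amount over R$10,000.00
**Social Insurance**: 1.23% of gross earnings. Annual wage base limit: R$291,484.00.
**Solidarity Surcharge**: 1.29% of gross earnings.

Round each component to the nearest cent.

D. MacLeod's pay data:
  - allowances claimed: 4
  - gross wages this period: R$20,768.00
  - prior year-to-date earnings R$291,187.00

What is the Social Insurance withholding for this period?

Social Insurance: cap R$291,484.00 − YTD R$291,187.00 = R$297.00 subject; 1.23% × R$297.00 = R$3.65

R$3.65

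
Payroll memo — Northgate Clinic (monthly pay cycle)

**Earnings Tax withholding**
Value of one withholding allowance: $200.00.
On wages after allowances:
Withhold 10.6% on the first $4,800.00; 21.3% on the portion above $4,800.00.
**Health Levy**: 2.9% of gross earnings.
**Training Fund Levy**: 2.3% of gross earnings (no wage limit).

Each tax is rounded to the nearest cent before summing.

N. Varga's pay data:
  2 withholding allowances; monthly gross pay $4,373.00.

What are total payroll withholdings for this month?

Earnings Tax: taxable = $4,373.00 − 2×$200.00 = $3,973.00
  10.6% × $3,973.00 = $421.14
Health Levy: 2.9% × $4,373.00 = $126.82
Training Fund Levy: 2.3% × $4,373.00 = $100.58
Total: $421.14 + $126.82 + $100.58 = $648.54

$648.54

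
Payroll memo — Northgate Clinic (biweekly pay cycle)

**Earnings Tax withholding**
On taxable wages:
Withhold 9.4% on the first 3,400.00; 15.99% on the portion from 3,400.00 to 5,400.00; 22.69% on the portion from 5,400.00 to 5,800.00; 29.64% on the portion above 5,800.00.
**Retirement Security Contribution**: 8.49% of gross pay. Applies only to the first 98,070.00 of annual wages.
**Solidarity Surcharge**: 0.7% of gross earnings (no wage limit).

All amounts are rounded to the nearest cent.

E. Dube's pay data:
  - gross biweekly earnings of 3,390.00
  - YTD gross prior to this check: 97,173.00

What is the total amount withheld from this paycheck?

418.55

Earnings Tax: taxable = 3,390.00
  9.4% × 3,390.00 = 318.66
Retirement Security Contribution: cap 98,070.00 − YTD 97,173.00 = 897.00 subject; 8.49% × 897.00 = 76.16
Solidarity Surcharge: 0.7% × 3,390.00 = 23.73
Total: 318.66 + 76.16 + 23.73 = 418.55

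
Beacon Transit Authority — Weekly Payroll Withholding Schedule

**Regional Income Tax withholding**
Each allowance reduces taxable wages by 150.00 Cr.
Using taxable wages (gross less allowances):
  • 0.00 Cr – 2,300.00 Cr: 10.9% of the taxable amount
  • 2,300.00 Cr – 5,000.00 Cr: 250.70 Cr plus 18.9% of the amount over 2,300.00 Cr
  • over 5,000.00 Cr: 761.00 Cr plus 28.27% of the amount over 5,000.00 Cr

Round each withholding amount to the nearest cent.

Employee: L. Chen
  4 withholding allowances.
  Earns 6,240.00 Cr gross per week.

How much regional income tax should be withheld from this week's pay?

Regional Income Tax: taxable = 6,240.00 Cr − 4×150.00 Cr = 5,640.00 Cr
  761.00 Cr + 28.27% × (5,640.00 Cr − 5,000.00 Cr) = 761.00 Cr + 28.27% × 640.00 Cr = 941.93 Cr

941.93 Cr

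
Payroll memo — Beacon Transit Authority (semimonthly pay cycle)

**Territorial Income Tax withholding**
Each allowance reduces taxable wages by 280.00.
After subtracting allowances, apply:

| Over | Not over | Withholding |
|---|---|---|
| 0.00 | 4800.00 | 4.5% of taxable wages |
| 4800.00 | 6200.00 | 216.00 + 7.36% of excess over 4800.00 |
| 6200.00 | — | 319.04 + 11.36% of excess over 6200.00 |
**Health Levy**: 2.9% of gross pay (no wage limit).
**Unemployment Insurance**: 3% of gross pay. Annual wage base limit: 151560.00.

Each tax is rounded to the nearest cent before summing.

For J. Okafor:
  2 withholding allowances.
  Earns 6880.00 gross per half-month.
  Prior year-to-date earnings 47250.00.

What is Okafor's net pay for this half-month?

6141.41

Territorial Income Tax: taxable = 6880.00 − 2×280.00 = 6320.00
  319.04 + 11.36% × (6320.00 − 6200.00) = 319.04 + 11.36% × 120.00 = 332.67
Health Levy: 2.9% × 6880.00 = 199.52
Unemployment Insurance: 3% × 6880.00 = 206.40
Total withheld: 332.67 + 199.52 + 206.40 = 738.59
Net pay: 6880.00 − 738.59 = 6141.41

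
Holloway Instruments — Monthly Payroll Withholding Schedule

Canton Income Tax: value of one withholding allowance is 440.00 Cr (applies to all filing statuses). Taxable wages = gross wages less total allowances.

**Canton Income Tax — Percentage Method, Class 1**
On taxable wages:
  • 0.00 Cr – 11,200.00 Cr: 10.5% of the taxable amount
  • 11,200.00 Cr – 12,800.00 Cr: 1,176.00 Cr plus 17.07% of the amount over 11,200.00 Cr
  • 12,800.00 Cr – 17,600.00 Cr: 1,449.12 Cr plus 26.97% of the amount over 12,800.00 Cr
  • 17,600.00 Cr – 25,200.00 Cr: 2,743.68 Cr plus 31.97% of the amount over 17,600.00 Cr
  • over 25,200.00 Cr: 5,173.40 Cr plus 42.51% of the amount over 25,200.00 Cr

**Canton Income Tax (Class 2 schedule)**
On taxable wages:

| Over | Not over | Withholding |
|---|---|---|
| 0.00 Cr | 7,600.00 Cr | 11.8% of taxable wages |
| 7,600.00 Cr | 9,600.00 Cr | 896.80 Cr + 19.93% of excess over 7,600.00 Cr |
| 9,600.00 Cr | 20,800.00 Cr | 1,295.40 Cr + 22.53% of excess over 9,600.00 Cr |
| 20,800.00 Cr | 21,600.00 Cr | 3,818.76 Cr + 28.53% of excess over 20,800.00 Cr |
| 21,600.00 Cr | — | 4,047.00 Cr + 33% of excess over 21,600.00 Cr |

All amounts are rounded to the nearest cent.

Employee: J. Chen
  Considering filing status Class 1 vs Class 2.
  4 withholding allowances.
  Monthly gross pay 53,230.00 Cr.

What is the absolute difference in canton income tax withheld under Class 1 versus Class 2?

Canton Income Tax (Class 1): taxable = 53,230.00 Cr − 4×440.00 Cr = 51,470.00 Cr
  5,173.40 Cr + 42.51% × (51,470.00 Cr − 25,200.00 Cr) = 5,173.40 Cr + 42.51% × 26,270.00 Cr = 16,340.78 Cr
Canton Income Tax (Class 2): taxable = 53,230.00 Cr − 4×440.00 Cr = 51,470.00 Cr
  4,047.00 Cr + 33% × (51,470.00 Cr − 21,600.00 Cr) = 4,047.00 Cr + 33% × 29,870.00 Cr = 13,904.10 Cr
Difference: |16,340.78 Cr − 13,904.10 Cr| = 2,436.68 Cr (higher under Class 1)

2,436.68 Cr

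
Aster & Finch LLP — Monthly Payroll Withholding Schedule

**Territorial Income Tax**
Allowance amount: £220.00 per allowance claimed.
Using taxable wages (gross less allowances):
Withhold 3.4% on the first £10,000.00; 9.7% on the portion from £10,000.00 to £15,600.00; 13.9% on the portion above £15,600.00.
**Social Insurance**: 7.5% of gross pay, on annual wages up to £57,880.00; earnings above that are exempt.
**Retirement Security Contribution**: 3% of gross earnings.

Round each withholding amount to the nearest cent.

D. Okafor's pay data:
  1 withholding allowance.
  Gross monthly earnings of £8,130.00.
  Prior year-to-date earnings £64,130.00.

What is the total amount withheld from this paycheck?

£512.84

Territorial Income Tax: taxable = £8,130.00 − 1×£220.00 = £7,910.00
  3.4% × £7,910.00 = £268.94
Social Insurance: YTD £64,130.00 ≥ cap £57,880.00 → £0.00
Retirement Security Contribution: 3% × £8,130.00 = £243.90
Total: £268.94 + £0.00 + £243.90 = £512.84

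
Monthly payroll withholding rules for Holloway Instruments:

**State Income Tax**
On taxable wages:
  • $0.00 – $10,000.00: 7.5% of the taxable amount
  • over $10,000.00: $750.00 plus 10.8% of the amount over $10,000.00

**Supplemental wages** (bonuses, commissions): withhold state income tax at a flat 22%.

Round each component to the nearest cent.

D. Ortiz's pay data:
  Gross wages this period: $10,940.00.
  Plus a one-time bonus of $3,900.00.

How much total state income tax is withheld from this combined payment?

State Income Tax: taxable = $10,940.00
  $750.00 + 10.8% × ($10,940.00 − $10,000.00) = $750.00 + 10.8% × $940.00 = $851.52
Supplemental (22% flat on bonus): 22% × $3,900.00 = $858.00
Total state income tax: $851.52 + $858.00 = $1,709.52

$1,709.52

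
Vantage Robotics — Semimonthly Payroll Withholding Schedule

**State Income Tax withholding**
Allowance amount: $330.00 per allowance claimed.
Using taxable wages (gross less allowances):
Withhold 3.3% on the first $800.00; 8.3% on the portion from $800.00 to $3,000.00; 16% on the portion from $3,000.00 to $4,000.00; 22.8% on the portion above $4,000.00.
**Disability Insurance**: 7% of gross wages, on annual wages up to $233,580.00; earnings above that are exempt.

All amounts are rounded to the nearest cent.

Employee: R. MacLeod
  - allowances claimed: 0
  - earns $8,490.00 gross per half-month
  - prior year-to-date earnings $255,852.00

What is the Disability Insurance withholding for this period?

Disability Insurance: YTD $255,852.00 ≥ cap $233,580.00 → $0.00

$0.00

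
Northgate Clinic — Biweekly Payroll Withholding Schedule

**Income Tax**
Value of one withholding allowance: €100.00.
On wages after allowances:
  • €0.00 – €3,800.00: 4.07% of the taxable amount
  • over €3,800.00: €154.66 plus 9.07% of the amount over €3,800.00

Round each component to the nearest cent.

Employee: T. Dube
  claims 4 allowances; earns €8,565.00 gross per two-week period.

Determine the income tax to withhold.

€550.57

Income Tax: taxable = €8,565.00 − 4×€100.00 = €8,165.00
  €154.66 + 9.07% × (€8,165.00 − €3,800.00) = €154.66 + 9.07% × €4,365.00 = €550.57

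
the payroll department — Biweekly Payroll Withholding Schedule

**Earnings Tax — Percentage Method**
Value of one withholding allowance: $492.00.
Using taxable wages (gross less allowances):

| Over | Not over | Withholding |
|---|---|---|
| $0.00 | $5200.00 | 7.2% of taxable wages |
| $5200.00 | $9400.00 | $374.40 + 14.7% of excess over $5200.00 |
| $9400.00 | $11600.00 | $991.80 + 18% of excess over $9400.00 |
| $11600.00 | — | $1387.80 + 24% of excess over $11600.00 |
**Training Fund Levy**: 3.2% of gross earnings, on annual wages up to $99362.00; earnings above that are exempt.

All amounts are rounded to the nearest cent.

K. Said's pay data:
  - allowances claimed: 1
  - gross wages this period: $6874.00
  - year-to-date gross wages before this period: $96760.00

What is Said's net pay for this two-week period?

Earnings Tax: taxable = $6874.00 − 1×$492.00 = $6382.00
  $374.40 + 14.7% × ($6382.00 − $5200.00) = $374.40 + 14.7% × $1182.00 = $548.15
Training Fund Levy: cap $99362.00 − YTD $96760.00 = $2602.00 subject; 3.2% × $2602.00 = $83.26
Total withheld: $548.15 + $83.26 = $631.41
Net pay: $6874.00 − $631.41 = $6242.59

$6242.59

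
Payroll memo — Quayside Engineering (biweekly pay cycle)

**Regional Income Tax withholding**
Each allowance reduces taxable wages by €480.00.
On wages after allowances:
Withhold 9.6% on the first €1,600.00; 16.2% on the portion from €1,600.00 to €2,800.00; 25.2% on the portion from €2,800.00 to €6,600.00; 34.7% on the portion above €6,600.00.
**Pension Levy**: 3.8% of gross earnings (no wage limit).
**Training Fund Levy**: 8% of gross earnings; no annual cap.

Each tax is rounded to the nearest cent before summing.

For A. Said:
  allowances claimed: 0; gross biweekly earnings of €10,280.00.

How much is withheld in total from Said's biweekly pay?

€3,795.60

Regional Income Tax: taxable = €10,280.00
  €1,305.60 + 34.7% × (€10,280.00 − €6,600.00) = €1,305.60 + 34.7% × €3,680.00 = €2,582.56
Pension Levy: 3.8% × €10,280.00 = €390.64
Training Fund Levy: 8% × €10,280.00 = €822.40
Total: €2,582.56 + €390.64 + €822.40 = €3,795.60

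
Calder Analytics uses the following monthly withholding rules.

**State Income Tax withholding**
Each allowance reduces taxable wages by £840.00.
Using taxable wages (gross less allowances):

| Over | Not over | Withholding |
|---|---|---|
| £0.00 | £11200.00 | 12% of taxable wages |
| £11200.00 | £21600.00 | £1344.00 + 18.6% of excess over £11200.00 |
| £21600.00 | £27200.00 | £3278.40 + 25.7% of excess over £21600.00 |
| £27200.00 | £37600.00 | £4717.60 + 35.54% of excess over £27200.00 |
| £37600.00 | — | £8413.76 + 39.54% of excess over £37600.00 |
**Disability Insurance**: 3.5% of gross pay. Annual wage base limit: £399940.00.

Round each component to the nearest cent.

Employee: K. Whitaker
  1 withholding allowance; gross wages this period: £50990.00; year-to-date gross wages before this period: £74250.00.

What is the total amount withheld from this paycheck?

£15160.68

State Income Tax: taxable = £50990.00 − 1×£840.00 = £50150.00
  £8413.76 + 39.54% × (£50150.00 − £37600.00) = £8413.76 + 39.54% × £12550.00 = £13376.03
Disability Insurance: 3.5% × £50990.00 = £1784.65
Total: £13376.03 + £1784.65 = £15160.68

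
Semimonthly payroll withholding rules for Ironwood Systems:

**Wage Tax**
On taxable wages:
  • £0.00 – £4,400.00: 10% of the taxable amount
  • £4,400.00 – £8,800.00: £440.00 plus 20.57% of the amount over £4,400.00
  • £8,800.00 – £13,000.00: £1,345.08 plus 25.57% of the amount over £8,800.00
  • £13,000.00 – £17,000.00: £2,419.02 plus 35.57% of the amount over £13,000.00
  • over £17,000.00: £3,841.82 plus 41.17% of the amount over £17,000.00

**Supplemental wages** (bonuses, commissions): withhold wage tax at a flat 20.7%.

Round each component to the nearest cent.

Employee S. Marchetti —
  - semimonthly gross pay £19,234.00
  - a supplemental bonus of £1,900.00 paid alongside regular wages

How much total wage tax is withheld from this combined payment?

£5,154.86

Wage Tax: taxable = £19,234.00
  £3,841.82 + 41.17% × (£19,234.00 − £17,000.00) = £3,841.82 + 41.17% × £2,234.00 = £4,761.56
Supplemental (20.7% flat on bonus): 20.7% × £1,900.00 = £393.30
Total wage tax: £4,761.56 + £393.30 = £5,154.86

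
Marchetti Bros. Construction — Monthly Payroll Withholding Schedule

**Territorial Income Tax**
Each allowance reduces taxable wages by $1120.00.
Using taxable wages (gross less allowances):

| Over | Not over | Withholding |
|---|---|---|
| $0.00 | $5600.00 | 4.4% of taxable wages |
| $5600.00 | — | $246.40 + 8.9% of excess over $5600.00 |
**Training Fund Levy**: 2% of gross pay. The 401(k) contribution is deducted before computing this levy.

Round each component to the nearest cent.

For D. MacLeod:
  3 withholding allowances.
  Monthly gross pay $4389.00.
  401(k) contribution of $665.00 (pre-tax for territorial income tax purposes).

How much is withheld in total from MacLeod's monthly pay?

Territorial Income Tax: taxable = $4389.00 − $665.00 − 3×$1120.00 = $364.00
  4.4% × $364.00 = $16.02
Training Fund Levy: 2% × $3724.00 = $74.48
Total: $16.02 + $74.48 = $90.50

$90.50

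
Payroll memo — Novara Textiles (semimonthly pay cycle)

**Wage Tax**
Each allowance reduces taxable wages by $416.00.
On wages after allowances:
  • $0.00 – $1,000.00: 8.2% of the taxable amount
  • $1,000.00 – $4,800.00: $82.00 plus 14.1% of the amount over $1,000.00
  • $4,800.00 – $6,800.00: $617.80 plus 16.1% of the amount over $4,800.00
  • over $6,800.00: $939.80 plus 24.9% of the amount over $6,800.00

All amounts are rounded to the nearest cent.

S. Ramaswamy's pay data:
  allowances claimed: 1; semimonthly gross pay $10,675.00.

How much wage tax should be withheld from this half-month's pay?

$1,801.09

Wage Tax: taxable = $10,675.00 − 1×$416.00 = $10,259.00
  $939.80 + 24.9% × ($10,259.00 − $6,800.00) = $939.80 + 24.9% × $3,459.00 = $1,801.09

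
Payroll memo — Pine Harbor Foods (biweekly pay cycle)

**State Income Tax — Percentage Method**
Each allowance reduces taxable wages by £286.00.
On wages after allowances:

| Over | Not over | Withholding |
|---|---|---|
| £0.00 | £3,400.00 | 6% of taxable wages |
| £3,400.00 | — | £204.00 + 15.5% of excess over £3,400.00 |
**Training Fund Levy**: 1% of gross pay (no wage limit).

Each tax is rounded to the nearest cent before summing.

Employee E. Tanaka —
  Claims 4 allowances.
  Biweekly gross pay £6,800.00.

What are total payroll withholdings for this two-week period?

£621.68

State Income Tax: taxable = £6,800.00 − 4×£286.00 = £5,656.00
  £204.00 + 15.5% × (£5,656.00 − £3,400.00) = £204.00 + 15.5% × £2,256.00 = £553.68
Training Fund Levy: 1% × £6,800.00 = £68.00
Total: £553.68 + £68.00 = £621.68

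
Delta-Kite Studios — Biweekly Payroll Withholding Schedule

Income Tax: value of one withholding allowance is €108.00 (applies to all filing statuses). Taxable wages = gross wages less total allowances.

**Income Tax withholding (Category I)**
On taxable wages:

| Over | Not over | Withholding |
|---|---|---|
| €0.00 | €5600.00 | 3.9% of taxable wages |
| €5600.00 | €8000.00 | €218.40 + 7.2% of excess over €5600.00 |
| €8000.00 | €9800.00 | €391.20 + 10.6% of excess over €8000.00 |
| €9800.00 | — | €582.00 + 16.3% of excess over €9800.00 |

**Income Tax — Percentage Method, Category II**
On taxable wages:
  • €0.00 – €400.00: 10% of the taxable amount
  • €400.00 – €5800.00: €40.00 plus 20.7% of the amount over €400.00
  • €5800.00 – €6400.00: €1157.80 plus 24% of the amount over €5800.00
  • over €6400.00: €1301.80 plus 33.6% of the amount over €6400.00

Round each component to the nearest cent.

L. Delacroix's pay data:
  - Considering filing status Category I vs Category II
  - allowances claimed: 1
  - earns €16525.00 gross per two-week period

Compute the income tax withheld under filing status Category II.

€4667.51

Income Tax (Category II): taxable = €16525.00 − 1×€108.00 = €16417.00
  €1301.80 + 33.6% × (€16417.00 − €6400.00) = €1301.80 + 33.6% × €10017.00 = €4667.51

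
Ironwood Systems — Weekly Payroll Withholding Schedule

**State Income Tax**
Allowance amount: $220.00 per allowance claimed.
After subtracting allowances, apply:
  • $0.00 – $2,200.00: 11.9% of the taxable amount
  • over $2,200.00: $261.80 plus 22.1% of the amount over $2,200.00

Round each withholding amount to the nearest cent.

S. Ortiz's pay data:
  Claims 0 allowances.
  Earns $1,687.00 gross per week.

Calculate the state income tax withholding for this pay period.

$200.75

State Income Tax: taxable = $1,687.00
  11.9% × $1,687.00 = $200.75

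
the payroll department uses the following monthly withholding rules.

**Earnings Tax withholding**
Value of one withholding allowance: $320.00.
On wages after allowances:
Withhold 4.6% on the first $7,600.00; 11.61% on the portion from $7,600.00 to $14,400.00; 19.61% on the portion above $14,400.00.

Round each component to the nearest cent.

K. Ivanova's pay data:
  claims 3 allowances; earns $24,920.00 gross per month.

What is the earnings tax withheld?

$3,013.80

Earnings Tax: taxable = $24,920.00 − 3×$320.00 = $23,960.00
  $1,139.08 + 19.61% × ($23,960.00 − $14,400.00) = $1,139.08 + 19.61% × $9,560.00 = $3,013.80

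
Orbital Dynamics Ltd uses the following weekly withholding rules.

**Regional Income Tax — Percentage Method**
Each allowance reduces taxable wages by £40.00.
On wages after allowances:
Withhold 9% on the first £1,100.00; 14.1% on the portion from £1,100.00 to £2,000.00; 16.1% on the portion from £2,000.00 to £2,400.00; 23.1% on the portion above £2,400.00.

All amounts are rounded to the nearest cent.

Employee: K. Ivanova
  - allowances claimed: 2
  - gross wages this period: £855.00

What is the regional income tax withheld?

£69.75

Regional Income Tax: taxable = £855.00 − 2×£40.00 = £775.00
  9% × £775.00 = £69.75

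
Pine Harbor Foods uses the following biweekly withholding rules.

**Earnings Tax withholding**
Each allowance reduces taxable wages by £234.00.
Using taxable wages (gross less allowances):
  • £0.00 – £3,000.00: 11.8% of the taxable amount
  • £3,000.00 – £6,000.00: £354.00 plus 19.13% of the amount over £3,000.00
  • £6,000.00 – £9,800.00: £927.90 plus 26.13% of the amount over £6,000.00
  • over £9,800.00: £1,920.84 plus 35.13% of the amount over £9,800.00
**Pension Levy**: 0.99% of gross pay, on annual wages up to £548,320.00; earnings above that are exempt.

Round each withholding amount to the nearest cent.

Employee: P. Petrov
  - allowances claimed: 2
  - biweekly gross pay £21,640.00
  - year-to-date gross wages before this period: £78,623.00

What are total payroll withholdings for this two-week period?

Earnings Tax: taxable = £21,640.00 − 2×£234.00 = £21,172.00
  £1,920.84 + 35.13% × (£21,172.00 − £9,800.00) = £1,920.84 + 35.13% × £11,372.00 = £5,915.82
Pension Levy: 0.99% × £21,640.00 = £214.24
Total: £5,915.82 + £214.24 = £6,130.06

£6,130.06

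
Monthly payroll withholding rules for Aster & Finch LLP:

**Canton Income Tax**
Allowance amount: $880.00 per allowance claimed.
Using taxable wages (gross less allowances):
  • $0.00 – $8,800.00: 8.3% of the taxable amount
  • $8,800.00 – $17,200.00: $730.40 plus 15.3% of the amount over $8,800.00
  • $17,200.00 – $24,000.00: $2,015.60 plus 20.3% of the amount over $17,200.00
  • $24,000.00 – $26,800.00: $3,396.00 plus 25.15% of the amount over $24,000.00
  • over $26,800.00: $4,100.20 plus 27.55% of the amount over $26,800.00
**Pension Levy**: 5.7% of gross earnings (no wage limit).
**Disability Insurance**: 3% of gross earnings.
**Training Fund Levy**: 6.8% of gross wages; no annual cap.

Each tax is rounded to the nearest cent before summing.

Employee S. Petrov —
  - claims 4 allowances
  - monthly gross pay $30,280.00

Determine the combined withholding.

$8,783.54

Canton Income Tax: taxable = $30,280.00 − 4×$880.00 = $26,760.00
  $3,396.00 + 25.15% × ($26,760.00 − $24,000.00) = $3,396.00 + 25.15% × $2,760.00 = $4,090.14
Pension Levy: 5.7% × $30,280.00 = $1,725.96
Disability Insurance: 3% × $30,280.00 = $908.40
Training Fund Levy: 6.8% × $30,280.00 = $2,059.04
Total: $4,090.14 + $1,725.96 + $908.40 + $2,059.04 = $8,783.54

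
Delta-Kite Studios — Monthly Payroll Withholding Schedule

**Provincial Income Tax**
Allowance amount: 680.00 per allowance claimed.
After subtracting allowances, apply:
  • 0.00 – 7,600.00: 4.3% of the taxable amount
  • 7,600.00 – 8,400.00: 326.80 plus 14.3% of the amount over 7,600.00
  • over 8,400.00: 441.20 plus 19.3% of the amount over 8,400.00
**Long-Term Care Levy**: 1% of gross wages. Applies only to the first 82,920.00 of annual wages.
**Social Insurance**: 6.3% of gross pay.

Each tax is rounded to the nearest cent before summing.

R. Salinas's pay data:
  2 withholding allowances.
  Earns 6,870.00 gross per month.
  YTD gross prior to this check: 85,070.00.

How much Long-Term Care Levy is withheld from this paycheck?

Long-Term Care Levy: YTD 85,070.00 ≥ cap 82,920.00 → 0.00

0.00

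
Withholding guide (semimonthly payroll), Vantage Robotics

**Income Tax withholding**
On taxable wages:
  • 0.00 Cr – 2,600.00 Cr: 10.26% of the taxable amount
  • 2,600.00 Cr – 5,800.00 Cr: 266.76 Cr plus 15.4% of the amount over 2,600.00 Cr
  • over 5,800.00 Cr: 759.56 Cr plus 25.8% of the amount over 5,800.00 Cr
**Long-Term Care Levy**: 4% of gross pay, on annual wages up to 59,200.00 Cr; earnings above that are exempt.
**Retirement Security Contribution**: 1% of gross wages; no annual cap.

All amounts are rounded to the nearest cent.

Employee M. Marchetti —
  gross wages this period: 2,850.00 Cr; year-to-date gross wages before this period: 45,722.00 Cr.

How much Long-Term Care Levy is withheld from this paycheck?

Long-Term Care Levy: 4% × 2,850.00 Cr = 114.00 Cr

114.00 Cr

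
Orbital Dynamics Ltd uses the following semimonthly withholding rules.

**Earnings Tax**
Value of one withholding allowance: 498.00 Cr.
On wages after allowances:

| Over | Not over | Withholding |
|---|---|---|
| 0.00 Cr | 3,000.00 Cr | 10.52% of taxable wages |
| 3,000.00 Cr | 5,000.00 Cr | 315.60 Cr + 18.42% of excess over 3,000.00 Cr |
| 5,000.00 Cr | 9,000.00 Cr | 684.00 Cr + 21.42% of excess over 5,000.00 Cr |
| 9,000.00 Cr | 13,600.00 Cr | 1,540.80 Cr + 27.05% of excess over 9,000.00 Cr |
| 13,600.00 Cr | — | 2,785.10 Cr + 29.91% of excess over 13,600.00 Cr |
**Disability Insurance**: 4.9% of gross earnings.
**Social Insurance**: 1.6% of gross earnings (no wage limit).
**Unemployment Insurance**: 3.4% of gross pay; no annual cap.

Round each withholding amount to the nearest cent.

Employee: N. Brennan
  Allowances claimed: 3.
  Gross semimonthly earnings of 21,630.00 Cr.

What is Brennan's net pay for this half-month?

Earnings Tax: taxable = 21,630.00 Cr − 3×498.00 Cr = 20,136.00 Cr
  2,785.10 Cr + 29.91% × (20,136.00 Cr − 13,600.00 Cr) = 2,785.10 Cr + 29.91% × 6,536.00 Cr = 4,740.02 Cr
Disability Insurance: 4.9% × 21,630.00 Cr = 1,059.87 Cr
Social Insurance: 1.6% × 21,630.00 Cr = 346.08 Cr
Unemployment Insurance: 3.4% × 21,630.00 Cr = 735.42 Cr
Total withheld: 4,740.02 Cr + 1,059.87 Cr + 346.08 Cr + 735.42 Cr = 6,881.39 Cr
Net pay: 21,630.00 Cr − 6,881.39 Cr = 14,748.61 Cr

14,748.61 Cr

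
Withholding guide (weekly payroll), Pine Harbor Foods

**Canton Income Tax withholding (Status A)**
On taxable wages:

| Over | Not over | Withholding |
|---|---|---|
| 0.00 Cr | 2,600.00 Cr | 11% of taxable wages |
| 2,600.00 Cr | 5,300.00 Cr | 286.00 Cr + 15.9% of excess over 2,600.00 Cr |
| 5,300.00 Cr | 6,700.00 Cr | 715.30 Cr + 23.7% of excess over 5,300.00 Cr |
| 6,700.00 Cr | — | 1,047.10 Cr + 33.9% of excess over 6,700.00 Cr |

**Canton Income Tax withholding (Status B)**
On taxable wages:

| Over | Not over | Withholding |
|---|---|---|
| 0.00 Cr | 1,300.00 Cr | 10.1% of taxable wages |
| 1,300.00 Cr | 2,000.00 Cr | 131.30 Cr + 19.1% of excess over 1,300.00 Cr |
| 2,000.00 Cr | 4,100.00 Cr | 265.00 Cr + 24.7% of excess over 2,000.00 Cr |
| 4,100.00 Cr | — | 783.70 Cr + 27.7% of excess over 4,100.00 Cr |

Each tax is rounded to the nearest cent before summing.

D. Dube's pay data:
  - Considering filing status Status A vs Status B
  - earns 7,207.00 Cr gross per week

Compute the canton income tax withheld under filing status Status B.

1,644.34 Cr

Canton Income Tax (Status B): taxable = 7,207.00 Cr
  783.70 Cr + 27.7% × (7,207.00 Cr − 4,100.00 Cr) = 783.70 Cr + 27.7% × 3,107.00 Cr = 1,644.34 Cr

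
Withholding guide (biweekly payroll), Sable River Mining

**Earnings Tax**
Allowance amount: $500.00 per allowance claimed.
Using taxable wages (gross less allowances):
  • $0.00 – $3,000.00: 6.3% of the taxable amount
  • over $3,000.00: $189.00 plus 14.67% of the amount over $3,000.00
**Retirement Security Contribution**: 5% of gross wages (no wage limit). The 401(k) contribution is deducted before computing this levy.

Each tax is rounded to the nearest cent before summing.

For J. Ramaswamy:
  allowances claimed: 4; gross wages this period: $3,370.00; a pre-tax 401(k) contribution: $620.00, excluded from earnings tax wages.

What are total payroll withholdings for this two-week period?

$184.75

Earnings Tax: taxable = $3,370.00 − $620.00 − 4×$500.00 = $750.00
  6.3% × $750.00 = $47.25
Retirement Security Contribution: 5% × $2,750.00 = $137.50
Total: $47.25 + $137.50 = $184.75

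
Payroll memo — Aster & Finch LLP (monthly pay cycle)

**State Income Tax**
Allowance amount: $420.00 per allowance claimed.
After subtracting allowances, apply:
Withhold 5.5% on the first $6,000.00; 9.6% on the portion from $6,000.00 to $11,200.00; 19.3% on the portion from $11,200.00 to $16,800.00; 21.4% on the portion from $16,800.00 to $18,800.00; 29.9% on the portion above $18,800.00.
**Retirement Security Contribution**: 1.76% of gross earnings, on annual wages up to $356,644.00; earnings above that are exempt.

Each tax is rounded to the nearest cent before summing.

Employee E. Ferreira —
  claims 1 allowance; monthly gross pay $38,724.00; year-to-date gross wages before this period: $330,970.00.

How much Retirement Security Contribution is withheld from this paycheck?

$451.86

Retirement Security Contribution: cap $356,644.00 − YTD $330,970.00 = $25,674.00 subject; 1.76% × $25,674.00 = $451.86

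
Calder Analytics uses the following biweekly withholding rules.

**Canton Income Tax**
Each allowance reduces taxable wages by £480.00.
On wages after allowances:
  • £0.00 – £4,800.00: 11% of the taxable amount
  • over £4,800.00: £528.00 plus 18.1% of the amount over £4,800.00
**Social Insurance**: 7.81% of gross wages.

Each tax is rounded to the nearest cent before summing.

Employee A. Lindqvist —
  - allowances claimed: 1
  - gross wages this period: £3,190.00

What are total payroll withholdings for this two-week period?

Canton Income Tax: taxable = £3,190.00 − 1×£480.00 = £2,710.00
  11% × £2,710.00 = £298.10
Social Insurance: 7.81% × £3,190.00 = £249.14
Total: £298.10 + £249.14 = £547.24

£547.24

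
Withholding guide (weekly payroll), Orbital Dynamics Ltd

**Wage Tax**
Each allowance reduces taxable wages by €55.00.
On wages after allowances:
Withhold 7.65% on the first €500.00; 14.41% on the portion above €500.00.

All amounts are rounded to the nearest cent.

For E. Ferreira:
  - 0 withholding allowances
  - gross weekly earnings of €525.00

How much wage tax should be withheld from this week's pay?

€41.85

Wage Tax: taxable = €525.00
  €38.25 + 14.41% × (€525.00 − €500.00) = €38.25 + 14.41% × €25.00 = €41.85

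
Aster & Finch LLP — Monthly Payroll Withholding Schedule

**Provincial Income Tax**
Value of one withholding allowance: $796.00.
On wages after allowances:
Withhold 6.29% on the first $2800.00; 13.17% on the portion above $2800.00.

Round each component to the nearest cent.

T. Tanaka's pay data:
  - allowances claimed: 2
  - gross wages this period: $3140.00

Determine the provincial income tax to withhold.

$97.37

Provincial Income Tax: taxable = $3140.00 − 2×$796.00 = $1548.00
  6.29% × $1548.00 = $97.37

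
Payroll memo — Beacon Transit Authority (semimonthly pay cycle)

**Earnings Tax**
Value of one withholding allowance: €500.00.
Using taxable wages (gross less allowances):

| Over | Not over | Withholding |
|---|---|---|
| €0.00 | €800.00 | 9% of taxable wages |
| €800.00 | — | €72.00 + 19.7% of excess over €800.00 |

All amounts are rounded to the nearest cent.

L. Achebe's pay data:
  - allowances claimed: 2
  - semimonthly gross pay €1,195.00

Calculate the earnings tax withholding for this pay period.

€17.55

Earnings Tax: taxable = €1,195.00 − 2×€500.00 = €195.00
  9% × €195.00 = €17.55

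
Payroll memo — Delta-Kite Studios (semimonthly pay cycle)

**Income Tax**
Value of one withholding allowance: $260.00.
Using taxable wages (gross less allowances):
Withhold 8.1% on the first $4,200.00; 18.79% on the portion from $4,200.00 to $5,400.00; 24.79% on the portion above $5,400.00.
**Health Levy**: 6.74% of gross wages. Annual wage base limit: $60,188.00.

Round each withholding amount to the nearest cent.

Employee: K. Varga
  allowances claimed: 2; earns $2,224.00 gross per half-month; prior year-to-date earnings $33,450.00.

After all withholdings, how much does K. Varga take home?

$1,936.08

Income Tax: taxable = $2,224.00 − 2×$260.00 = $1,704.00
  8.1% × $1,704.00 = $138.02
Health Levy: 6.74% × $2,224.00 = $149.90
Total withheld: $138.02 + $149.90 = $287.92
Net pay: $2,224.00 − $287.92 = $1,936.08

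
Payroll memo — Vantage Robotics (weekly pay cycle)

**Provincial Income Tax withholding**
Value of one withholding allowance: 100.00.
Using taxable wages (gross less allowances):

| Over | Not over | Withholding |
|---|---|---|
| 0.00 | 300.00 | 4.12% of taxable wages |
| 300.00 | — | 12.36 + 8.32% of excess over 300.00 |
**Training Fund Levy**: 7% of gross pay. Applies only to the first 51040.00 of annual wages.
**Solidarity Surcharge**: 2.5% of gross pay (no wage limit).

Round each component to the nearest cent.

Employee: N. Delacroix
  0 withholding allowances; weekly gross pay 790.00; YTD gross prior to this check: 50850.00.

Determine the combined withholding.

86.18

Provincial Income Tax: taxable = 790.00
  12.36 + 8.32% × (790.00 − 300.00) = 12.36 + 8.32% × 490.00 = 53.13
Training Fund Levy: cap 51040.00 − YTD 50850.00 = 190.00 subject; 7% × 190.00 = 13.30
Solidarity Surcharge: 2.5% × 790.00 = 19.75
Total: 53.13 + 13.30 + 19.75 = 86.18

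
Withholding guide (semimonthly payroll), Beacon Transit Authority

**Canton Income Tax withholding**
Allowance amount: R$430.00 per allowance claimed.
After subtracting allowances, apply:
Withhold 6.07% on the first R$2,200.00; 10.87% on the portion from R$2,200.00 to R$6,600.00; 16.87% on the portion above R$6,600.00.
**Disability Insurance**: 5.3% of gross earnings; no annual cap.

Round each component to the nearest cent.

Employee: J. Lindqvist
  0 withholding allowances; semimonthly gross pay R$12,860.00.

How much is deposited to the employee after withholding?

R$10,510.54

Canton Income Tax: taxable = R$12,860.00
  R$611.82 + 16.87% × (R$12,860.00 − R$6,600.00) = R$611.82 + 16.87% × R$6,260.00 = R$1,667.88
Disability Insurance: 5.3% × R$12,860.00 = R$681.58
Total withheld: R$1,667.88 + R$681.58 = R$2,349.46
Net pay: R$12,860.00 − R$2,349.46 = R$10,510.54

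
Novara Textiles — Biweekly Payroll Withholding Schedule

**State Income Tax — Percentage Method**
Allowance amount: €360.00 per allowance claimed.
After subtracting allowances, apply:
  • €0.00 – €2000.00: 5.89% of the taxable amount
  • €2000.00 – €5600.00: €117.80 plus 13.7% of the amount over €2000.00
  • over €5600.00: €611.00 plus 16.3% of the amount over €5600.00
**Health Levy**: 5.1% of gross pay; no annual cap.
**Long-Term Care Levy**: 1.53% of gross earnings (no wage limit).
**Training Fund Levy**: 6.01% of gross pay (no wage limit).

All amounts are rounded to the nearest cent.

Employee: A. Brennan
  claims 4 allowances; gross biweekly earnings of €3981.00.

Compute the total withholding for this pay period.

€695.12

State Income Tax: taxable = €3981.00 − 4×€360.00 = €2541.00
  €117.80 + 13.7% × (€2541.00 − €2000.00) = €117.80 + 13.7% × €541.00 = €191.92
Health Levy: 5.1% × €3981.00 = €203.03
Long-Term Care Levy: 1.53% × €3981.00 = €60.91
Training Fund Levy: 6.01% × €3981.00 = €239.26
Total: €191.92 + €203.03 + €60.91 + €239.26 = €695.12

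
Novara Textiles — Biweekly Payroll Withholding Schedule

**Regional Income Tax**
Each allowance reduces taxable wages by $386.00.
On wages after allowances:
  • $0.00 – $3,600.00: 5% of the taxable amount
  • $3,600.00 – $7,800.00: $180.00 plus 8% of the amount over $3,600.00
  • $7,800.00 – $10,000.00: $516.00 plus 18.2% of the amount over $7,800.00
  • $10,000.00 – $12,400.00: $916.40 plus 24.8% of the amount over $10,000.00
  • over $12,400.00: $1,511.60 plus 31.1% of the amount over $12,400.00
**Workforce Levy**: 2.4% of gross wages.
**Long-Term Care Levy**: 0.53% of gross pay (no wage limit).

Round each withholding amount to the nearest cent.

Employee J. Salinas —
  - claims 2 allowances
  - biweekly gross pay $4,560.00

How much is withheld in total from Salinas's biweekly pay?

$328.65

Regional Income Tax: taxable = $4,560.00 − 2×$386.00 = $3,788.00
  $180.00 + 8% × ($3,788.00 − $3,600.00) = $180.00 + 8% × $188.00 = $195.04
Workforce Levy: 2.4% × $4,560.00 = $109.44
Long-Term Care Levy: 0.53% × $4,560.00 = $24.17
Total: $195.04 + $109.44 + $24.17 = $328.65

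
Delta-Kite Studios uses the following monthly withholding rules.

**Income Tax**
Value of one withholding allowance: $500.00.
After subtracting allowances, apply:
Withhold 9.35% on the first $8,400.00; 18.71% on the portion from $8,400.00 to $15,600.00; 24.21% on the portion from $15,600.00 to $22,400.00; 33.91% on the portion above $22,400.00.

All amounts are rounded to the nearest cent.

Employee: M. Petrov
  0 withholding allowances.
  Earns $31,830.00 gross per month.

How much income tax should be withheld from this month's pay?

Income Tax: taxable = $31,830.00
  $3,778.80 + 33.91% × ($31,830.00 − $22,400.00) = $3,778.80 + 33.91% × $9,430.00 = $6,976.51

$6,976.51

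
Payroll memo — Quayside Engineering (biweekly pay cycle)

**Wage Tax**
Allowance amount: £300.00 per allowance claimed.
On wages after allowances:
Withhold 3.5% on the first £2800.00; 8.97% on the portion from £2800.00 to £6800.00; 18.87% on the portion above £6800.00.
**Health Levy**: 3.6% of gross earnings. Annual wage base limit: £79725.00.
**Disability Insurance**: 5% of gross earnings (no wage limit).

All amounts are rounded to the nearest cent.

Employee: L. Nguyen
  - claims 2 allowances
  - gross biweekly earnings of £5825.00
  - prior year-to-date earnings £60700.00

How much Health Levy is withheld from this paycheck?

Health Levy: 3.6% × £5825.00 = £209.70

£209.70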